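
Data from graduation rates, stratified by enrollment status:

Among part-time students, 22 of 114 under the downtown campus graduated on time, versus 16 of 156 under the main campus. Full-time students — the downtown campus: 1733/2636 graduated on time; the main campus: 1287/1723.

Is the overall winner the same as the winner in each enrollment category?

No

Part-time: the downtown campus 22/114 = 19.3%, the main campus 16/156 = 10.3% → the downtown campus
Full-time: the downtown campus 1733/2636 = 65.7%, the main campus 1287/1723 = 74.7% → the main campus
Overall: the downtown campus 1755/2750 = 63.8%, the main campus 1303/1879 = 69.3% → the main campus
Neither sweeps: the downtown campus wins 1 of 2 groups, the main campus wins 1. The main campus wins overall but not every group — no Simpson reversal.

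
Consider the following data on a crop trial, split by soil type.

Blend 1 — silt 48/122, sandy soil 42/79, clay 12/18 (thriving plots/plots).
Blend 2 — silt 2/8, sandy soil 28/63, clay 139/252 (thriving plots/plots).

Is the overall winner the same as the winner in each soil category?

Silt: Blend 1 48/122 = 39.3%, Blend 2 2/8 = 25.0% → Blend 1
Sandy soil: Blend 1 42/79 = 53.2%, Blend 2 28/63 = 44.4% → Blend 1
Clay: Blend 1 12/18 = 66.7%, Blend 2 139/252 = 55.2% → Blend 1
Overall: Blend 1 102/219 = 46.6%, Blend 2 169/323 = 52.3% → Blend 2
Blend 1 wins each soil group but Blend 2 wins overall — the comparison reverses. Blend 1's plots skew toward silt, which has a lower base rate.

No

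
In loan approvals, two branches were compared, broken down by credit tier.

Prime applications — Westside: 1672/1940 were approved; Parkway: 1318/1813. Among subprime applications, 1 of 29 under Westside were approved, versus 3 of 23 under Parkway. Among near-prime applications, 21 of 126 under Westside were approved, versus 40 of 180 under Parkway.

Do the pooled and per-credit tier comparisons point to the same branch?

Prime: Westside 1672/1940 = 86.2%, Parkway 1318/1813 = 72.7% → Westside
Subprime: Westside 1/29 = 3.4%, Parkway 3/23 = 13.0% → Parkway
Near-prime: Westside 21/126 = 16.7%, Parkway 40/180 = 22.2% → Parkway
Overall: Westside 1694/2095 = 80.9%, Parkway 1361/2016 = 67.5% → Westside
Neither sweeps: Westside wins 1 of 3 groups, Parkway wins 2. Westside wins overall but not every group — no Simpson reversal.

No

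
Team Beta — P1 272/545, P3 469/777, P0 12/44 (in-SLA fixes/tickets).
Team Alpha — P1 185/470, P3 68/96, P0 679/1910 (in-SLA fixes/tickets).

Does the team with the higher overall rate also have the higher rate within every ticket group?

P1: Team Beta 272/545 = 49.9%, Team Alpha 185/470 = 39.4% → Team Beta
P3: Team Beta 469/777 = 60.4%, Team Alpha 68/96 = 70.8% → Team Alpha
P0: Team Beta 12/44 = 27.3%, Team Alpha 679/1910 = 35.5% → Team Alpha
Overall: Team Beta 753/1366 = 55.1%, Team Alpha 932/2476 = 37.6% → Team Beta
Neither sweeps: Team Beta wins 1 of 3 groups, Team Alpha wins 2. Team Beta wins overall but not every group — no Simpson reversal.

No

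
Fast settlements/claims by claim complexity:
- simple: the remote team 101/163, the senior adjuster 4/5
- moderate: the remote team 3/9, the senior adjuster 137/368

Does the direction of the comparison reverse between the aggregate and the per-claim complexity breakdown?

Yes

Simple: the remote team 101/163 = 62.0%, the senior adjuster 4/5 = 80.0% → the senior adjuster
Moderate: the remote team 3/9 = 33.3%, the senior adjuster 137/368 = 37.2% → the senior adjuster
Overall: the remote team 104/172 = 60.5%, the senior adjuster 141/373 = 37.8% → the remote team
The senior adjuster wins each claim group but the remote team wins overall — the comparison reverses. The senior adjuster's claims skew toward moderate, which has a lower base rate.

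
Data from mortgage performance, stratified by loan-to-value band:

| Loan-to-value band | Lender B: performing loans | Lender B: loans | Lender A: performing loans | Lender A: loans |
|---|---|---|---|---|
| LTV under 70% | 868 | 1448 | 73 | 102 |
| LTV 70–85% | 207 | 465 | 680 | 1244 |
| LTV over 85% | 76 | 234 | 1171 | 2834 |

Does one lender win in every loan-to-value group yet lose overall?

LTV under 70%: Lender B 868/1448 = 59.9%, Lender A 73/102 = 71.6% → Lender A
LTV 70–85%: Lender B 207/465 = 44.5%, Lender A 680/1244 = 54.7% → Lender A
LTV over 85%: Lender B 76/234 = 32.5%, Lender A 1171/2834 = 41.3% → Lender A
Overall: Lender B 1151/2147 = 53.6%, Lender A 1924/4180 = 46.0% → Lender B
Lender A wins each loan-to-value group but Lender B wins overall — the comparison reverses. Lender A's loans skew toward LTV over 85%, which has a lower base rate.

Yes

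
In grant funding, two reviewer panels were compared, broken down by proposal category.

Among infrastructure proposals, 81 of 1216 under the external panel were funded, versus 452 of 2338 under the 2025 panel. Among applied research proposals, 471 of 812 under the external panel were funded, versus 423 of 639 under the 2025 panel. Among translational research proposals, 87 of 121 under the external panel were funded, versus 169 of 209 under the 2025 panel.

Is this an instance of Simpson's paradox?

No

Infrastructure: the external panel 81/1216 = 6.7%, the 2025 panel 452/2338 = 19.3% → the 2025 panel
Applied research: the external panel 471/812 = 58.0%, the 2025 panel 423/639 = 66.2% → the 2025 panel
Translational research: the external panel 87/121 = 71.9%, the 2025 panel 169/209 = 80.9% → the 2025 panel
Overall: the external panel 639/2149 = 29.7%, the 2025 panel 1044/3186 = 32.8% → the 2025 panel
The 2025 panel wins overall and in every proposal group — no reversal.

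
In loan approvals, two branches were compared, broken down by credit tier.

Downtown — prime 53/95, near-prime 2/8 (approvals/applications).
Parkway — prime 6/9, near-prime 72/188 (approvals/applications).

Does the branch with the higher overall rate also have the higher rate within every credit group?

Prime: Downtown 53/95 = 55.8%, Parkway 6/9 = 66.7% → Parkway
Near-prime: Downtown 2/8 = 25.0%, Parkway 72/188 = 38.3% → Parkway
Overall: Downtown 55/103 = 53.4%, Parkway 78/197 = 39.6% → Downtown
Parkway wins each credit group but Downtown wins overall — the comparison reverses. Parkway's applications skew toward near-prime, which has a lower base rate.

No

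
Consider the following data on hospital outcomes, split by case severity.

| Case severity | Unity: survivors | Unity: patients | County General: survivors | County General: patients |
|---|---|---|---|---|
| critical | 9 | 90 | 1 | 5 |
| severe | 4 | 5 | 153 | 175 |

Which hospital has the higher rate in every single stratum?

Critical: Unity 9/90 = 10.0%, County General 1/5 = 20.0% → County General
Severe: Unity 4/5 = 80.0%, County General 153/175 = 87.4% → County General
County General has the higher rate in both groups.

County General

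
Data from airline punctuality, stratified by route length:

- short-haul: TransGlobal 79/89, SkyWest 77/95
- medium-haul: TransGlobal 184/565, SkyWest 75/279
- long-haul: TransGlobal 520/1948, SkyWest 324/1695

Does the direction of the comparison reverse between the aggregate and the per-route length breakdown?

No

Short-haul: TransGlobal 79/89 = 88.8%, SkyWest 77/95 = 81.1% → TransGlobal
Medium-haul: TransGlobal 184/565 = 32.6%, SkyWest 75/279 = 26.9% → TransGlobal
Long-haul: TransGlobal 520/1948 = 26.7%, SkyWest 324/1695 = 19.1% → TransGlobal
Overall: TransGlobal 783/2602 = 30.1%, SkyWest 476/2069 = 23.0% → TransGlobal
TransGlobal wins overall and in every route group — no reversal.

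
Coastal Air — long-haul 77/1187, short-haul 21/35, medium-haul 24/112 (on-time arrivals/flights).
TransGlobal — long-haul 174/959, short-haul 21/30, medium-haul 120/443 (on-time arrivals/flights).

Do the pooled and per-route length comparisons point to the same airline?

Yes

Long-haul: Coastal Air 77/1187 = 6.5%, TransGlobal 174/959 = 18.1% → TransGlobal
Short-haul: Coastal Air 21/35 = 60.0%, TransGlobal 21/30 = 70.0% → TransGlobal
Medium-haul: Coastal Air 24/112 = 21.4%, TransGlobal 120/443 = 27.1% → TransGlobal
Overall: Coastal Air 122/1334 = 9.1%, TransGlobal 315/1432 = 22.0% → TransGlobal
TransGlobal wins overall and in every route group — no reversal.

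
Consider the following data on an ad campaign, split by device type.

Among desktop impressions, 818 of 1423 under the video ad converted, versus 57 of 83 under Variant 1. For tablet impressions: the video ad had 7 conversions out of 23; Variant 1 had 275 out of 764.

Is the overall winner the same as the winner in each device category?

Desktop: the video ad 818/1423 = 57.5%, Variant 1 57/83 = 68.7% → Variant 1
Tablet: the video ad 7/23 = 30.4%, Variant 1 275/764 = 36.0% → Variant 1
Overall: the video ad 825/1446 = 57.1%, Variant 1 332/847 = 39.2% → the video ad
Variant 1 wins each device group but the video ad wins overall — the comparison reverses. Variant 1's impressions skew toward tablet, which has a lower base rate.

No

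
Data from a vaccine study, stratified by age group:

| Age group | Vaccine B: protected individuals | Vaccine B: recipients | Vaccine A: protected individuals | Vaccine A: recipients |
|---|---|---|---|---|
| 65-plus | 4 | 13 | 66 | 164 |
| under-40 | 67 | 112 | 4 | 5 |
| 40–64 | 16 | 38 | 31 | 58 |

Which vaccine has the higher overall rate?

65-plus: Vaccine B 4/13 = 30.8%, Vaccine A 66/164 = 40.2% → Vaccine A
Under-40: Vaccine B 67/112 = 59.8%, Vaccine A 4/5 = 80.0% → Vaccine A
40–64: Vaccine B 16/38 = 42.1%, Vaccine A 31/58 = 53.4% → Vaccine A
Overall: Vaccine B 87/163 = 53.4%, Vaccine A 101/227 = 44.5% → Vaccine B
(Vaccine A wins every age group but Vaccine B wins overall — Vaccine A's recipients skew toward the low-rate 65-plus group.)

Vaccine B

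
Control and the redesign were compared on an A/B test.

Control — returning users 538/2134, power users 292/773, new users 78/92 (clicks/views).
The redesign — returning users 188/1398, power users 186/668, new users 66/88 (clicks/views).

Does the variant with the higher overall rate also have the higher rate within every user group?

Returning users: Control 538/2134 = 25.2%, the redesign 188/1398 = 13.4% → Control
Power users: Control 292/773 = 37.8%, the redesign 186/668 = 27.8% → Control
New users: Control 78/92 = 84.8%, the redesign 66/88 = 75.0% → Control
Overall: Control 908/2999 = 30.3%, the redesign 440/2154 = 20.4% → Control
Control wins overall and in every user group — no reversal.

Yes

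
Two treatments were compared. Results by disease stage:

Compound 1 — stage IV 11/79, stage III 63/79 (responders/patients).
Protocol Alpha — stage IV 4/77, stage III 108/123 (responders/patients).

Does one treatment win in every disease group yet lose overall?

Stage IV: Compound 1 11/79 = 13.9%, Protocol Alpha 4/77 = 5.2% → Compound 1
Stage III: Compound 1 63/79 = 79.7%, Protocol Alpha 108/123 = 87.8% → Protocol Alpha
Overall: Compound 1 74/158 = 46.8%, Protocol Alpha 112/200 = 56.0% → Protocol Alpha
Neither sweeps: Compound 1 wins 1 of 2 groups, Protocol Alpha wins 1. Protocol Alpha wins overall but not every group — no Simpson reversal.

No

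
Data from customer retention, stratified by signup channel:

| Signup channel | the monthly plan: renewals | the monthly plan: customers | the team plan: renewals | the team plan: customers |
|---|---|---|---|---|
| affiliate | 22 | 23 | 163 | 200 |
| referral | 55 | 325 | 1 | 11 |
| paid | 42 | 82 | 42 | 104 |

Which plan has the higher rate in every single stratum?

the monthly plan

Affiliate: the monthly plan 22/23 = 95.7%, the team plan 163/200 = 81.5% → the monthly plan
Referral: the monthly plan 55/325 = 16.9%, the team plan 1/11 = 9.1% → the monthly plan
Paid: the monthly plan 42/82 = 51.2%, the team plan 42/104 = 40.4% → the monthly plan
The monthly plan has the higher rate in all 3 groups.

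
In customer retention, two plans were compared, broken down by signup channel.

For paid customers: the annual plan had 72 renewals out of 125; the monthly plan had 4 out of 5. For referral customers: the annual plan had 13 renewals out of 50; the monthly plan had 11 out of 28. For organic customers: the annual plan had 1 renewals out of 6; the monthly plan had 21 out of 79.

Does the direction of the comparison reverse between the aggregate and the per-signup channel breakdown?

Yes

Paid: the annual plan 72/125 = 57.6%, the monthly plan 4/5 = 80.0% → the monthly plan
Referral: the annual plan 13/50 = 26.0%, the monthly plan 11/28 = 39.3% → the monthly plan
Organic: the annual plan 1/6 = 16.7%, the monthly plan 21/79 = 26.6% → the monthly plan
Overall: the annual plan 86/181 = 47.5%, the monthly plan 36/112 = 32.1% → the annual plan
The monthly plan wins each signup group but the annual plan wins overall — the comparison reverses. The monthly plan's customers skew toward organic, which has a lower base rate.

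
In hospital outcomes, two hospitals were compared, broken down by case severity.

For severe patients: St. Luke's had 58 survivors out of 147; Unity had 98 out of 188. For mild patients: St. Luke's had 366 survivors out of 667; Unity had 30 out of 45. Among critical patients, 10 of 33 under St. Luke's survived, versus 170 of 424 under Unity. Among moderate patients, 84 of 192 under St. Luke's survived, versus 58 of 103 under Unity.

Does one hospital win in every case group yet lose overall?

Yes

Severe: St. Luke's 58/147 = 39.5%, Unity 98/188 = 52.1% → Unity
Mild: St. Luke's 366/667 = 54.9%, Unity 30/45 = 66.7% → Unity
Critical: St. Luke's 10/33 = 30.3%, Unity 170/424 = 40.1% → Unity
Moderate: St. Luke's 84/192 = 43.8%, Unity 58/103 = 56.3% → Unity
Overall: St. Luke's 518/1039 = 49.9%, Unity 356/760 = 46.8% → St. Luke's
Unity wins each case group but St. Luke's wins overall — the comparison reverses. Unity's patients skew toward critical, which has a lower base rate.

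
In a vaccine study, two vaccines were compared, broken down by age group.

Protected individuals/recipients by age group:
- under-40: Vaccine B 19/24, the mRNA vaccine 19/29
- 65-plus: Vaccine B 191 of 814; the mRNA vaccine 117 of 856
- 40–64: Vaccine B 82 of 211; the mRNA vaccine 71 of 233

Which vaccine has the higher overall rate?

Vaccine B

Under-40: Vaccine B 19/24 = 79.2%, the mRNA vaccine 19/29 = 65.5% → Vaccine B
65-plus: Vaccine B 191/814 = 23.5%, the mRNA vaccine 117/856 = 13.7% → Vaccine B
40–64: Vaccine B 82/211 = 38.9%, the mRNA vaccine 71/233 = 30.5% → Vaccine B
Overall: Vaccine B 292/1049 = 27.8%, the mRNA vaccine 207/1118 = 18.5% → Vaccine B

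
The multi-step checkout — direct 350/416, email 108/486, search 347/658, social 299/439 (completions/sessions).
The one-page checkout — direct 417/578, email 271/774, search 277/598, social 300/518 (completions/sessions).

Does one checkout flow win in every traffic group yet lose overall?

Direct: the multi-step checkout 350/416 = 84.1%, the one-page checkout 417/578 = 72.1% → the multi-step checkout
Email: the multi-step checkout 108/486 = 22.2%, the one-page checkout 271/774 = 35.0% → the one-page checkout
Search: the multi-step checkout 347/658 = 52.7%, the one-page checkout 277/598 = 46.3% → the multi-step checkout
Social: the multi-step checkout 299/439 = 68.1%, the one-page checkout 300/518 = 57.9% → the multi-step checkout
Overall: the multi-step checkout 1104/1999 = 55.2%, the one-page checkout 1265/2468 = 51.3% → the multi-step checkout
Neither sweeps: the multi-step checkout wins 3 of 4 groups, the one-page checkout wins 1. The multi-step checkout wins overall but not every group — no Simpson reversal.

No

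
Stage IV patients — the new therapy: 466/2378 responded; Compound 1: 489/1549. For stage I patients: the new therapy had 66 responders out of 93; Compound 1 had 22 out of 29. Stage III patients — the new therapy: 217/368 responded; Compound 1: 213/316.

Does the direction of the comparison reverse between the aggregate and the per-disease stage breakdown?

Stage IV: the new therapy 466/2378 = 19.6%, Compound 1 489/1549 = 31.6% → Compound 1
Stage I: the new therapy 66/93 = 71.0%, Compound 1 22/29 = 75.9% → Compound 1
Stage III: the new therapy 217/368 = 59.0%, Compound 1 213/316 = 67.4% → Compound 1
Overall: the new therapy 749/2839 = 26.4%, Compound 1 724/1894 = 38.2% → Compound 1
Compound 1 wins overall and in every disease group — no reversal.

No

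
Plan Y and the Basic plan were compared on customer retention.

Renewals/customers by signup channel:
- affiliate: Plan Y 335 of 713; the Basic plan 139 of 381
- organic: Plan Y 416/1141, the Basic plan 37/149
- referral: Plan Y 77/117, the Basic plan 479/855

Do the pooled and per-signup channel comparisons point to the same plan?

No

Affiliate: Plan Y 335/713 = 47.0%, the Basic plan 139/381 = 36.5% → Plan Y
Organic: Plan Y 416/1141 = 36.5%, the Basic plan 37/149 = 24.8% → Plan Y
Referral: Plan Y 77/117 = 65.8%, the Basic plan 479/855 = 56.0% → Plan Y
Overall: Plan Y 828/1971 = 42.0%, the Basic plan 655/1385 = 47.3% → the Basic plan
Plan Y wins each signup group but the Basic plan wins overall — the comparison reverses. Plan Y's customers skew toward organic, which has a lower base rate.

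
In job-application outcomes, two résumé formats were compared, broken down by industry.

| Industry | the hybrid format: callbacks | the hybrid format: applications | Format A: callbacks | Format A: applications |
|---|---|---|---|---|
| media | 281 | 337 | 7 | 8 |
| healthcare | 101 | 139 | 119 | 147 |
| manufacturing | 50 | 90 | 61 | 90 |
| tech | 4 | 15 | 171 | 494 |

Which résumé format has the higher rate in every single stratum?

Format A

Media: the hybrid format 281/337 = 83.4%, Format A 7/8 = 87.5% → Format A
Healthcare: the hybrid format 101/139 = 72.7%, Format A 119/147 = 81.0% → Format A
Manufacturing: the hybrid format 50/90 = 55.6%, Format A 61/90 = 67.8% → Format A
Tech: the hybrid format 4/15 = 26.7%, Format A 171/494 = 34.6% → Format A
Format A has the higher rate in all 4 groups.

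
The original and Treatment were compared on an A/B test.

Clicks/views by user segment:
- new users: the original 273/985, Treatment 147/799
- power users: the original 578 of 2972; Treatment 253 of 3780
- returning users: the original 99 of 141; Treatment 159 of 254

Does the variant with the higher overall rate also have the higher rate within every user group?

Yes

New users: the original 273/985 = 27.7%, Treatment 147/799 = 18.4% → the original
Power users: the original 578/2972 = 19.4%, Treatment 253/3780 = 6.7% → the original
Returning users: the original 99/141 = 70.2%, Treatment 159/254 = 62.6% → the original
Overall: the original 950/4098 = 23.2%, Treatment 559/4833 = 11.6% → the original
The original wins overall and in every user group — no reversal.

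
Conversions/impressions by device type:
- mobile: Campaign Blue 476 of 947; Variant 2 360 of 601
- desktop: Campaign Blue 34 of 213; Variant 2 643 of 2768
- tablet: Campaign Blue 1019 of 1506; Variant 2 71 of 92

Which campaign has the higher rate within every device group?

Variant 2

Mobile: Campaign Blue 476/947 = 50.3%, Variant 2 360/601 = 59.9% → Variant 2
Desktop: Campaign Blue 34/213 = 16.0%, Variant 2 643/2768 = 23.2% → Variant 2
Tablet: Campaign Blue 1019/1506 = 67.7%, Variant 2 71/92 = 77.2% → Variant 2
Variant 2 has the higher rate in all 3 groups.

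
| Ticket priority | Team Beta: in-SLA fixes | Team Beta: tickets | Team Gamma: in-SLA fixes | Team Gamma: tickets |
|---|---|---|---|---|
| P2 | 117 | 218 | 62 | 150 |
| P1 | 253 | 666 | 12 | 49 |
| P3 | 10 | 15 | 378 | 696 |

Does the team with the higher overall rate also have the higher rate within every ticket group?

P2: Team Beta 117/218 = 53.7%, Team Gamma 62/150 = 41.3% → Team Beta
P1: Team Beta 253/666 = 38.0%, Team Gamma 12/49 = 24.5% → Team Beta
P3: Team Beta 10/15 = 66.7%, Team Gamma 378/696 = 54.3% → Team Beta
Overall: Team Beta 380/899 = 42.3%, Team Gamma 452/895 = 50.5% → Team Gamma
Team Beta wins each ticket group but Team Gamma wins overall — the comparison reverses. Team Beta's tickets skew toward P1, which has a lower base rate.

No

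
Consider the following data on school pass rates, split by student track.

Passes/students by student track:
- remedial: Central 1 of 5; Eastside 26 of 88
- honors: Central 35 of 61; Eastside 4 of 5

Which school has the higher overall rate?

Remedial: Central 1/5 = 20.0%, Eastside 26/88 = 29.5% → Eastside
Honors: Central 35/61 = 57.4%, Eastside 4/5 = 80.0% → Eastside
Overall: Central 36/66 = 54.5%, Eastside 30/93 = 32.3% → Central
(Eastside wins every student group but Central wins overall — Eastside's students skew toward the low-rate remedial group.)

Central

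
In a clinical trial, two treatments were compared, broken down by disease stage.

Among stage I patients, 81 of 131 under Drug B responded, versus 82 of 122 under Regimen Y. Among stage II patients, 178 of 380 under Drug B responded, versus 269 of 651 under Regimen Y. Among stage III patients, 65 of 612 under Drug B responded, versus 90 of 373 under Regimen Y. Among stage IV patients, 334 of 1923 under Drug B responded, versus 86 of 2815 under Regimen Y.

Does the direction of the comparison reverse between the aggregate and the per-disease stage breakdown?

No

Stage I: Drug B 81/131 = 61.8%, Regimen Y 82/122 = 67.2% → Regimen Y
Stage II: Drug B 178/380 = 46.8%, Regimen Y 269/651 = 41.3% → Drug B
Stage III: Drug B 65/612 = 10.6%, Regimen Y 90/373 = 24.1% → Regimen Y
Stage IV: Drug B 334/1923 = 17.4%, Regimen Y 86/2815 = 3.1% → Drug B
Overall: Drug B 658/3046 = 21.6%, Regimen Y 527/3961 = 13.3% → Drug B
Neither sweeps: Drug B wins 2 of 4 groups, Regimen Y wins 2. Drug B wins overall but not every group — no Simpson reversal.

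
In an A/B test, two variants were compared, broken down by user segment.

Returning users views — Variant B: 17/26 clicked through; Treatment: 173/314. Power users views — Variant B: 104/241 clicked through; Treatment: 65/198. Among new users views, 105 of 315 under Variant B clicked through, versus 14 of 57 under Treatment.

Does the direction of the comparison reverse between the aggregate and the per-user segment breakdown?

Returning users: Variant B 17/26 = 65.4%, Treatment 173/314 = 55.1% → Variant B
Power users: Variant B 104/241 = 43.2%, Treatment 65/198 = 32.8% → Variant B
New users: Variant B 105/315 = 33.3%, Treatment 14/57 = 24.6% → Variant B
Overall: Variant B 226/582 = 38.8%, Treatment 252/569 = 44.3% → Treatment
Variant B wins each user group but Treatment wins overall — the comparison reverses. Variant B's views skew toward new users, which has a lower base rate.

Yes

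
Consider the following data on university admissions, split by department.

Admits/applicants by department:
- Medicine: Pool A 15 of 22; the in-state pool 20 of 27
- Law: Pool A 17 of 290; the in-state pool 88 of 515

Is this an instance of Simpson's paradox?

Medicine: Pool A 15/22 = 68.2%, the in-state pool 20/27 = 74.1% → the in-state pool
Law: Pool A 17/290 = 5.9%, the in-state pool 88/515 = 17.1% → the in-state pool
Overall: Pool A 32/312 = 10.3%, the in-state pool 108/542 = 19.9% → the in-state pool
The in-state pool wins overall and in every department group — no reversal.

No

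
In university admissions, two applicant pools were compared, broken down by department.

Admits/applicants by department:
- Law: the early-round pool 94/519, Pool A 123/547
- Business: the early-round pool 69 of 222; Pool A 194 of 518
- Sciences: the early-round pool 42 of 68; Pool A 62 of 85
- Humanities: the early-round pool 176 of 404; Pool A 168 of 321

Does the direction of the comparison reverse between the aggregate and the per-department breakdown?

No

Law: the early-round pool 94/519 = 18.1%, Pool A 123/547 = 22.5% → Pool A
Business: the early-round pool 69/222 = 31.1%, Pool A 194/518 = 37.5% → Pool A
Sciences: the early-round pool 42/68 = 61.8%, Pool A 62/85 = 72.9% → Pool A
Humanities: the early-round pool 176/404 = 43.6%, Pool A 168/321 = 52.3% → Pool A
Overall: the early-round pool 381/1213 = 31.4%, Pool A 547/1471 = 37.2% → Pool A
Pool A wins overall and in every department group — no reversal.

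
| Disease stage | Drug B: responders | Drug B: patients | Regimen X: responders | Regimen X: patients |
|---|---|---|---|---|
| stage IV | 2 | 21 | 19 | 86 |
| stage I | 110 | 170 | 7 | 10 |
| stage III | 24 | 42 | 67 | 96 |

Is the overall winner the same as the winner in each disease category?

Stage IV: Drug B 2/21 = 9.5%, Regimen X 19/86 = 22.1% → Regimen X
Stage I: Drug B 110/170 = 64.7%, Regimen X 7/10 = 70.0% → Regimen X
Stage III: Drug B 24/42 = 57.1%, Regimen X 67/96 = 69.8% → Regimen X
Overall: Drug B 136/233 = 58.4%, Regimen X 93/192 = 48.4% → Drug B
Regimen X wins each disease group but Drug B wins overall — the comparison reverses. Regimen X's patients skew toward stage IV, which has a lower base rate.

No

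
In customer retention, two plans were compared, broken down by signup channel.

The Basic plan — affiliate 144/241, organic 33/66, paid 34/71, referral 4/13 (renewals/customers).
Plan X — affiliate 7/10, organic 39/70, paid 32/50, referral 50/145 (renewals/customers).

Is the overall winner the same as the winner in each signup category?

No

Affiliate: the Basic plan 144/241 = 59.8%, Plan X 7/10 = 70.0% → Plan X
Organic: the Basic plan 33/66 = 50.0%, Plan X 39/70 = 55.7% → Plan X
Paid: the Basic plan 34/71 = 47.9%, Plan X 32/50 = 64.0% → Plan X
Referral: the Basic plan 4/13 = 30.8%, Plan X 50/145 = 34.5% → Plan X
Overall: the Basic plan 215/391 = 55.0%, Plan X 128/275 = 46.5% → the Basic plan
Plan X wins each signup group but the Basic plan wins overall — the comparison reverses. Plan X's customers skew toward referral, which has a lower base rate.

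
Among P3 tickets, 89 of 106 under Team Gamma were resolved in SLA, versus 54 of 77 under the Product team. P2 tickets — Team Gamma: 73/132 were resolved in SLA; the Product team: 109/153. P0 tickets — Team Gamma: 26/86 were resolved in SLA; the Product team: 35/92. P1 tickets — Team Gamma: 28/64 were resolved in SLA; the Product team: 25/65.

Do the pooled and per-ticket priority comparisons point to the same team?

No

P3: Team Gamma 89/106 = 84.0%, the Product team 54/77 = 70.1% → Team Gamma
P2: Team Gamma 73/132 = 55.3%, the Product team 109/153 = 71.2% → the Product team
P0: Team Gamma 26/86 = 30.2%, the Product team 35/92 = 38.0% → the Product team
P1: Team Gamma 28/64 = 43.8%, the Product team 25/65 = 38.5% → Team Gamma
Overall: Team Gamma 216/388 = 55.7%, the Product team 223/387 = 57.6% → the Product team
Neither sweeps: Team Gamma wins 2 of 4 groups, the Product team wins 2. The Product team wins overall but not every group — no Simpson reversal.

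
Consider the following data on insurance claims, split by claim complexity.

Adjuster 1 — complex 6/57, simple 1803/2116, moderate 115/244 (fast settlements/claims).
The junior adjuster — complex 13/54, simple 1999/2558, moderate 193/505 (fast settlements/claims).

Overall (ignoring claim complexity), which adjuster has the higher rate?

Complex: Adjuster 1 6/57 = 10.5%, the junior adjuster 13/54 = 24.1% → the junior adjuster
Simple: Adjuster 1 1803/2116 = 85.2%, the junior adjuster 1999/2558 = 78.1% → Adjuster 1
Moderate: Adjuster 1 115/244 = 47.1%, the junior adjuster 193/505 = 38.2% → Adjuster 1
Overall: Adjuster 1 1924/2417 = 79.6%, the junior adjuster 2205/3117 = 70.7% → Adjuster 1
(Neither sweeps every claim group, but Adjuster 1 has the higher pooled rate.)

Adjuster 1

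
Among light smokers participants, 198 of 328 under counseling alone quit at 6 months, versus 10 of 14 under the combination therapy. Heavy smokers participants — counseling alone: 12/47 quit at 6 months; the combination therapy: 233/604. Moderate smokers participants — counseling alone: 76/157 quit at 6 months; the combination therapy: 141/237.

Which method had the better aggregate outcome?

counseling alone

Light smokers: counseling alone 198/328 = 60.4%, the combination therapy 10/14 = 71.4% → the combination therapy
Heavy smokers: counseling alone 12/47 = 25.5%, the combination therapy 233/604 = 38.6% → the combination therapy
Moderate smokers: counseling alone 76/157 = 48.4%, the combination therapy 141/237 = 59.5% → the combination therapy
Overall: counseling alone 286/532 = 53.8%, the combination therapy 384/855 = 44.9% → counseling alone
(The combination therapy wins every dependence group but counseling alone wins overall — the combination therapy's participants skew toward the low-rate heavy smokers group.)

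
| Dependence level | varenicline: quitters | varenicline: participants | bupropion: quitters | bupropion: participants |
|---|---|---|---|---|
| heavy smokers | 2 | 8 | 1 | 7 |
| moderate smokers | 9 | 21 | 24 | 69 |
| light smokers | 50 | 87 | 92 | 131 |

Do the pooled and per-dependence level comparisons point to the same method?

Heavy smokers: varenicline 2/8 = 25.0%, bupropion 1/7 = 14.3% → varenicline
Moderate smokers: varenicline 9/21 = 42.9%, bupropion 24/69 = 34.8% → varenicline
Light smokers: varenicline 50/87 = 57.5%, bupropion 92/131 = 70.2% → bupropion
Overall: varenicline 61/116 = 52.6%, bupropion 117/207 = 56.5% → bupropion
Neither sweeps: varenicline wins 2 of 3 groups, bupropion wins 1. Bupropion wins overall but not every group — no Simpson reversal.

No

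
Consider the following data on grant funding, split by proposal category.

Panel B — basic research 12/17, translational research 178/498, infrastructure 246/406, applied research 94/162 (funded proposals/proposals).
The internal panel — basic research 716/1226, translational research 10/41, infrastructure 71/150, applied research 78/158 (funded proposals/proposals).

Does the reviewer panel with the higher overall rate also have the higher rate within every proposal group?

No

Basic research: Panel B 12/17 = 70.6%, the internal panel 716/1226 = 58.4% → Panel B
Translational research: Panel B 178/498 = 35.7%, the internal panel 10/41 = 24.4% → Panel B
Infrastructure: Panel B 246/406 = 60.6%, the internal panel 71/150 = 47.3% → Panel B
Applied research: Panel B 94/162 = 58.0%, the internal panel 78/158 = 49.4% → Panel B
Overall: Panel B 530/1083 = 48.9%, the internal panel 875/1575 = 55.6% → the internal panel
Panel B wins each proposal group but the internal panel wins overall — the comparison reverses. Panel B's proposals skew toward translational research, which has a lower base rate.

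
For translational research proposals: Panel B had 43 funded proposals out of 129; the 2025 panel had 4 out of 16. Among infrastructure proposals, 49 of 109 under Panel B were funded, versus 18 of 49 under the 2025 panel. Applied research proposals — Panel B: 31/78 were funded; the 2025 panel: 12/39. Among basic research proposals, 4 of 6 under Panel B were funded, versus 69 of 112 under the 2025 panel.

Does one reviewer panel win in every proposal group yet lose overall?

Translational research: Panel B 43/129 = 33.3%, the 2025 panel 4/16 = 25.0% → Panel B
Infrastructure: Panel B 49/109 = 45.0%, the 2025 panel 18/49 = 36.7% → Panel B
Applied research: Panel B 31/78 = 39.7%, the 2025 panel 12/39 = 30.8% → Panel B
Basic research: Panel B 4/6 = 66.7%, the 2025 panel 69/112 = 61.6% → Panel B
Overall: Panel B 127/322 = 39.4%, the 2025 panel 103/216 = 47.7% → the 2025 panel
Panel B wins each proposal group but the 2025 panel wins overall — the comparison reverses. Panel B's proposals skew toward translational research, which has a lower base rate.

Yes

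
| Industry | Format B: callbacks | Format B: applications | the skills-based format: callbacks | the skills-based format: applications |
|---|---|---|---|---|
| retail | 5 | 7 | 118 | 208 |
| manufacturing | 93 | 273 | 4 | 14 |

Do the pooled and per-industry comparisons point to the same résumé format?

Retail: Format B 5/7 = 71.4%, the skills-based format 118/208 = 56.7% → Format B
Manufacturing: Format B 93/273 = 34.1%, the skills-based format 4/14 = 28.6% → Format B
Overall: Format B 98/280 = 35.0%, the skills-based format 122/222 = 55.0% → the skills-based format
Format B wins each industry group but the skills-based format wins overall — the comparison reverses. Format B's applications skew toward manufacturing, which has a lower base rate.

No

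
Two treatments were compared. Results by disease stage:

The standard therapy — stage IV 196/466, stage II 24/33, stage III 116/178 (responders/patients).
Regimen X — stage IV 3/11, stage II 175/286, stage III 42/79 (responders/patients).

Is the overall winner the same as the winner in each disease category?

No

Stage IV: the standard therapy 196/466 = 42.1%, Regimen X 3/11 = 27.3% → the standard therapy
Stage II: the standard therapy 24/33 = 72.7%, Regimen X 175/286 = 61.2% → the standard therapy
Stage III: the standard therapy 116/178 = 65.2%, Regimen X 42/79 = 53.2% → the standard therapy
Overall: the standard therapy 336/677 = 49.6%, Regimen X 220/376 = 58.5% → Regimen X
The standard therapy wins each disease group but Regimen X wins overall — the comparison reverses. The standard therapy's patients skew toward stage IV, which has a lower base rate.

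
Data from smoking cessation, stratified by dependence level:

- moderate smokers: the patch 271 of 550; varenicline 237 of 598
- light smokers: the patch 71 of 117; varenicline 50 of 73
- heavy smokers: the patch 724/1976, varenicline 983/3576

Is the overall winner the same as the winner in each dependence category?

Moderate smokers: the patch 271/550 = 49.3%, varenicline 237/598 = 39.6% → the patch
Light smokers: the patch 71/117 = 60.7%, varenicline 50/73 = 68.5% → varenicline
Heavy smokers: the patch 724/1976 = 36.6%, varenicline 983/3576 = 27.5% → the patch
Overall: the patch 1066/2643 = 40.3%, varenicline 1270/4247 = 29.9% → the patch
Neither sweeps: the patch wins 2 of 3 groups, varenicline wins 1. The patch wins overall but not every group — no Simpson reversal.

No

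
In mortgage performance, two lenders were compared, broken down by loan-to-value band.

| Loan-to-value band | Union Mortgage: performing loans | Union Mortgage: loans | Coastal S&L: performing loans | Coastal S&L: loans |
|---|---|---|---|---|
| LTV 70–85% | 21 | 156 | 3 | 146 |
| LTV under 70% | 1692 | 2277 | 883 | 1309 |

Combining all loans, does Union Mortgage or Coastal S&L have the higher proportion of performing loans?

Union Mortgage

LTV 70–85%: Union Mortgage 21/156 = 13.5%, Coastal S&L 3/146 = 2.1% → Union Mortgage
LTV under 70%: Union Mortgage 1692/2277 = 74.3%, Coastal S&L 883/1309 = 67.5% → Union Mortgage
Overall: Union Mortgage 1713/2433 = 70.4%, Coastal S&L 886/1455 = 60.9% → Union Mortgage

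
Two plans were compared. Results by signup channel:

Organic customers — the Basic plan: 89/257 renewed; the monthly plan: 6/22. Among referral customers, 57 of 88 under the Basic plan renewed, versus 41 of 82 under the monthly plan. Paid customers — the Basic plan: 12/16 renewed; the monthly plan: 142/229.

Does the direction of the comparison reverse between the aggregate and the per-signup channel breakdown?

Yes

Organic: the Basic plan 89/257 = 34.6%, the monthly plan 6/22 = 27.3% → the Basic plan
Referral: the Basic plan 57/88 = 64.8%, the monthly plan 41/82 = 50.0% → the Basic plan
Paid: the Basic plan 12/16 = 75.0%, the monthly plan 142/229 = 62.0% → the Basic plan
Overall: the Basic plan 158/361 = 43.8%, the monthly plan 189/333 = 56.8% → the monthly plan
The Basic plan wins each signup group but the monthly plan wins overall — the comparison reverses. The Basic plan's customers skew toward organic, which has a lower base rate.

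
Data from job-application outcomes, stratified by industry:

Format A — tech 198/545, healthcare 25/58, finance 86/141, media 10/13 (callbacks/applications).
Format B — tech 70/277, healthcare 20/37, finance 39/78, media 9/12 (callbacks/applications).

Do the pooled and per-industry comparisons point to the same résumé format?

No

Tech: Format A 198/545 = 36.3%, Format B 70/277 = 25.3% → Format A
Healthcare: Format A 25/58 = 43.1%, Format B 20/37 = 54.1% → Format B
Finance: Format A 86/141 = 61.0%, Format B 39/78 = 50.0% → Format A
Media: Format A 10/13 = 76.9%, Format B 9/12 = 75.0% → Format A
Overall: Format A 319/757 = 42.1%, Format B 138/404 = 34.2% → Format A
Neither sweeps: Format A wins 3 of 4 groups, Format B wins 1. Format A wins overall but not every group — no Simpson reversal.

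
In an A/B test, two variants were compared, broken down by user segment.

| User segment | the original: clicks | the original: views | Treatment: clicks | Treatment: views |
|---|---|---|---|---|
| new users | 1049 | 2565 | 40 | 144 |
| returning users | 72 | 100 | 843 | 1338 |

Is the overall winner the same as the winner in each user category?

No

New users: the original 1049/2565 = 40.9%, Treatment 40/144 = 27.8% → the original
Returning users: the original 72/100 = 72.0%, Treatment 843/1338 = 63.0% → the original
Overall: the original 1121/2665 = 42.1%, Treatment 883/1482 = 59.6% → Treatment
The original wins each user group but Treatment wins overall — the comparison reverses. The original's views skew toward new users, which has a lower base rate.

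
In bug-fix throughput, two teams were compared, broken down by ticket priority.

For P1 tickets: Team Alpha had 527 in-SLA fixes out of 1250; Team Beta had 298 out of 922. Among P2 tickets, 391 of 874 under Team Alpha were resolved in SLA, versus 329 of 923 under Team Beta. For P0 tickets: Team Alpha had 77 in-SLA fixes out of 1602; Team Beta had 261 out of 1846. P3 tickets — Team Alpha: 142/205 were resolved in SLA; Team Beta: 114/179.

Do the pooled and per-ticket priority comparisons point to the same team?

P1: Team Alpha 527/1250 = 42.2%, Team Beta 298/922 = 32.3% → Team Alpha
P2: Team Alpha 391/874 = 44.7%, Team Beta 329/923 = 35.6% → Team Alpha
P0: Team Alpha 77/1602 = 4.8%, Team Beta 261/1846 = 14.1% → Team Beta
P3: Team Alpha 142/205 = 69.3%, Team Beta 114/179 = 63.7% → Team Alpha
Overall: Team Alpha 1137/3931 = 28.9%, Team Beta 1002/3870 = 25.9% → Team Alpha
Neither sweeps: Team Alpha wins 3 of 4 groups, Team Beta wins 1. Team Alpha wins overall but not every group — no Simpson reversal.

No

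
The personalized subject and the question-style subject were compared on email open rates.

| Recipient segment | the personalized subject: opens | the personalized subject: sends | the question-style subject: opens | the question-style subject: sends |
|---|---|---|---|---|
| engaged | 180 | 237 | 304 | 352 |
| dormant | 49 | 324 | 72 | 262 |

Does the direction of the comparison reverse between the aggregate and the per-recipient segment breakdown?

No

Engaged: the personalized subject 180/237 = 75.9%, the question-style subject 304/352 = 86.4% → the question-style subject
Dormant: the personalized subject 49/324 = 15.1%, the question-style subject 72/262 = 27.5% → the question-style subject
Overall: the personalized subject 229/561 = 40.8%, the question-style subject 376/614 = 61.2% → the question-style subject
The question-style subject wins overall and in every recipient group — no reversal.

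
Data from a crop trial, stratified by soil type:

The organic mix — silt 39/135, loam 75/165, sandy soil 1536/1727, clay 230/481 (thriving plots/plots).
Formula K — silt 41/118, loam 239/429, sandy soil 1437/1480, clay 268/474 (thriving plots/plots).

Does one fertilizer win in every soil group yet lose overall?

No

Silt: the organic mix 39/135 = 28.9%, Formula K 41/118 = 34.7% → Formula K
Loam: the organic mix 75/165 = 45.5%, Formula K 239/429 = 55.7% → Formula K
Sandy soil: the organic mix 1536/1727 = 88.9%, Formula K 1437/1480 = 97.1% → Formula K
Clay: the organic mix 230/481 = 47.8%, Formula K 268/474 = 56.5% → Formula K
Overall: the organic mix 1880/2508 = 75.0%, Formula K 1985/2501 = 79.4% → Formula K
Formula K wins overall and in every soil group — no reversal.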